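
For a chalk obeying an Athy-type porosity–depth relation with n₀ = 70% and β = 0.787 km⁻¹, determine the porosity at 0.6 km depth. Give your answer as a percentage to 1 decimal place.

n = n₀·exp(−β·Z) = 0.7 × exp(−0.787 × 0.6) = 0.7 × exp(−0.4722)
  = 0.7 × 0.6236 = 0.4365

43.7%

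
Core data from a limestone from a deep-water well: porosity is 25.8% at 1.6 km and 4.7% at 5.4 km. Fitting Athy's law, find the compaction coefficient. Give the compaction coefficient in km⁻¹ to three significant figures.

0.448 km⁻¹

Athy: φ(z) = φ₀ e^(−βz) ⇒ φ₁/φ₂ = e^{β(z₂−z₁)} ⇒ β = ln(φ₁/φ₂)/(z₂−z₁)
β = ln(0.258/0.047) / (5.4 − 1.6) = ln(5.489) / 3.8 = 1.7028 / 3.8 = 0.4481 km⁻¹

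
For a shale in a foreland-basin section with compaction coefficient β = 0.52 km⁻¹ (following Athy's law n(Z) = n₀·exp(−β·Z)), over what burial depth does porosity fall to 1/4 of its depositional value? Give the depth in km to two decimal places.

n/n₀ = 1/4 ⇒ exp(−β·Z) = 1/4 ⇒ Z = ln(4) / β
Z = 1.3863 / 0.52 = 2.666 km

2.67 km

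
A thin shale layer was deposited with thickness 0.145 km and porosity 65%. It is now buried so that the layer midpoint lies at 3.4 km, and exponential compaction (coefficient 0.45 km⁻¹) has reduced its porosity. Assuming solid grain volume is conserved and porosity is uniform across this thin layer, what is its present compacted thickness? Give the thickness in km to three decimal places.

0.059 km

Porosity at 3.4 km: n = 0.65·exp(−0.45×3.4) = 0.1407
Solid-volume conservation: h(1−n) = h₀(1−n₀) ⇒ h = h₀·(1−n₀)/(1−n)
h = 0.145 × (1 − 0.65)/(1 − 0.1407) = 0.145 × 0.4073 = 0.0591 km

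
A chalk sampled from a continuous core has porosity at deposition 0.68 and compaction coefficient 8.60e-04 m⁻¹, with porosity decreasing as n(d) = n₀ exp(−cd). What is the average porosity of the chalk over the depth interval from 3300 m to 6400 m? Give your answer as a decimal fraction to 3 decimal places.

0.014

Working in km (1 km = 1000 m; c in km⁻¹ = c in m⁻¹ × 1000):
⟨n⟩ = (1/(d₂−d₁)) ∫ n₀ e^(−cd) dd = n₀·(e^(−c·d₁) − e^(−c·d₂)) / (c·(d₂−d₁))
e^(−0.86×3.3) = 0.0585; e^(−0.86×6.4) = 0.0041
⟨n⟩ = 0.68 × (0.0585 − 0.0041) / (0.86 × 3.1) = 0.68 × 0.0204 = 0.0139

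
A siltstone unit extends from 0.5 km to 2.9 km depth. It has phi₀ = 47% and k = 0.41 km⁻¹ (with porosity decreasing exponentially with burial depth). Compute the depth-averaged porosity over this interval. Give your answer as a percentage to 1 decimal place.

⟨phi⟩ = (1/(d₂−d₁)) ∫ phi₀ e^(−kd) dd = phi₀·(e^(−k·d₁) − e^(−k·d₂)) / (k·(d₂−d₁))
e^(−0.41×0.5) = 0.8146; e^(−0.41×2.9) = 0.3045
⟨phi⟩ = 0.47 × (0.8146 − 0.3045) / (0.41 × 2.4) = 0.47 × 0.5184 = 0.2437

24.4%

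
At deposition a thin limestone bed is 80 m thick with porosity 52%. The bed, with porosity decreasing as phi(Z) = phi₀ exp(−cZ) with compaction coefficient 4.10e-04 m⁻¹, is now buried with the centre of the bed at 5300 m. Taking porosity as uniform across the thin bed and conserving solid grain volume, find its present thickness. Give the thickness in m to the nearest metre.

Working in km (1 km = 1000 m; c in km⁻¹ = c in m⁻¹ × 1000):
Porosity at 5.3 km: phi = 0.52·exp(−0.41×5.3) = 0.0592
Solid-volume conservation: h(1−phi) = h₀(1−phi₀) ⇒ h = h₀·(1−phi₀)/(1−phi)
h = 0.08 × (1 − 0.52)/(1 − 0.0592) = 0.08 × 0.5102 = 0.0408 km

41 m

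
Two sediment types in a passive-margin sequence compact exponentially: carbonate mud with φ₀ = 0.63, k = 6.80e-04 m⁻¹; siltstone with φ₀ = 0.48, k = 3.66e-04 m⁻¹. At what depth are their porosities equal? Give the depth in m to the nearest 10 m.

Working in km (1 km = 1000 m; k in km⁻¹ = k in m⁻¹ × 1000):
Set φ₀ₐ e^(−kₐz) = φ₀ᵦ e^(−kᵦz) ⇒ ln(φ₀ₐ/φ₀ᵦ) = (kₐ − kᵦ)·z
z = ln(0.63/0.48) / (0.68 − 0.366) = 0.2719 / 0.314 = 0.866 km

870 m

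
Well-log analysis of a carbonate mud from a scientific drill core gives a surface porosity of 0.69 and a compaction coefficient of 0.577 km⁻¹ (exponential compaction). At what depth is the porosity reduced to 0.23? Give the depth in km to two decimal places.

Invert Athy's law: z = ln(n₀/n) / c
z = ln(0.69/0.23) / 0.577 = ln(3) / 0.577 = 1.0986 / 0.577 = 1.904 km

1.90 km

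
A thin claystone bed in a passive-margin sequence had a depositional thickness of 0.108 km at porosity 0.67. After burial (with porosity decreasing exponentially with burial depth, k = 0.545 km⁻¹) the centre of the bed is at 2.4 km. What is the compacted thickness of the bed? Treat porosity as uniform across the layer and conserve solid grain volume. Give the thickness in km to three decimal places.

Porosity at 2.4 km: phi = 0.67·exp(−0.545×2.4) = 0.1811
Solid-volume conservation: h(1−phi) = h₀(1−phi₀) ⇒ h = h₀·(1−phi₀)/(1−phi)
h = 0.108 × (1 − 0.67)/(1 − 0.1811) = 0.108 × 0.4030 = 0.0435 km

0.044 km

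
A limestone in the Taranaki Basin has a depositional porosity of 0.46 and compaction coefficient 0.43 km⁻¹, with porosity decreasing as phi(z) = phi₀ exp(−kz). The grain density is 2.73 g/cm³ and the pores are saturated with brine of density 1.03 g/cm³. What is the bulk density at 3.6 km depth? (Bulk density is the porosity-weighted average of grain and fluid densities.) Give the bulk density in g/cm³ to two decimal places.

Porosity at depth: phi = 0.46·exp(−0.43×3.6) = 0.46×0.2127 = 0.0978
Bulk density: ρ_b = (1−phi)ρ_g + phi·ρ_f = 0.9022×2.73 + 0.0978×1.03
       = 2.463 + 0.101 = 2.564 g/cm³

2.56 g/cm³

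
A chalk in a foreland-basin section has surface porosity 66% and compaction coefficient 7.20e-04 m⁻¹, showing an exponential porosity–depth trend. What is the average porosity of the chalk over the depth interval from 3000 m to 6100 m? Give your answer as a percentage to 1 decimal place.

3.0%

Working in km (1 km = 1000 m; β in km⁻¹ = β in m⁻¹ × 1000):
⟨phi⟩ = (1/(Z₂−Z₁)) ∫ phi₀ e^(−βZ) dZ = phi₀·(e^(−β·Z₁) − e^(−β·Z₂)) / (β·(Z₂−Z₁))
e^(−0.72×3) = 0.1153; e^(−0.72×6.1) = 0.0124
⟨phi⟩ = 0.66 × (0.1153 − 0.0124) / (0.72 × 3.1) = 0.66 × 0.0461 = 0.0304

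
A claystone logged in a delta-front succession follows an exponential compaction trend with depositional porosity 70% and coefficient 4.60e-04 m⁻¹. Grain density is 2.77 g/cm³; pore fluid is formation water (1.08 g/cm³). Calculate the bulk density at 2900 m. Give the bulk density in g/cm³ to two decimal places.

2.46 g/cm³

Working in km (1 km = 1000 m; β in km⁻¹ = β in m⁻¹ × 1000):
Porosity at depth: φ = 0.7·exp(−0.46×2.9) = 0.7×0.2634 = 0.1844
Bulk density: ρ_b = (1−φ)ρ_g + φ·ρ_f = 0.8156×2.77 + 0.1844×1.08
       = 2.259 + 0.199 = 2.458 g/cm³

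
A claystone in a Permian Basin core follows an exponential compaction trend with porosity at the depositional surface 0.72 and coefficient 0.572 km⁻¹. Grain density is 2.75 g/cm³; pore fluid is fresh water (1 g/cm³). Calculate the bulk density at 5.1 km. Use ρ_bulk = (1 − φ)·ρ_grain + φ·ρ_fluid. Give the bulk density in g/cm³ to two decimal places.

2.68 g/cm³

Porosity at depth: phi = 0.72·exp(−0.572×5.1) = 0.72×0.0541 = 0.0389
Bulk density: ρ_b = (1−phi)ρ_g + phi·ρ_f = 0.9611×2.75 + 0.0389×1
       = 2.643 + 0.039 = 2.682 g/cm³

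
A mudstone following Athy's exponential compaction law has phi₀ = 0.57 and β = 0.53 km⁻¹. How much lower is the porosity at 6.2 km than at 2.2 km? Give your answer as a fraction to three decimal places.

0.156

phi(2.2) = 0.57·e^(−0.53×2.2) = 0.1776
phi(6.2) = 0.57·e^(−0.53×6.2) = 0.0213
Δphi = 0.1776 − 0.0213 = 0.1563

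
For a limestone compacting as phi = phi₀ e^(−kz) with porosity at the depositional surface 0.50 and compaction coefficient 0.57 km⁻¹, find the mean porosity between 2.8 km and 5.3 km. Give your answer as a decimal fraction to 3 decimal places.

⟨phi⟩ = (1/(z₂−z₁)) ∫ phi₀ e^(−kz) dz = phi₀·(e^(−k·z₁) − e^(−k·z₂)) / (k·(z₂−z₁))
e^(−0.57×2.8) = 0.2027; e^(−0.57×5.3) = 0.0488
⟨phi⟩ = 0.5 × (0.2027 − 0.0488) / (0.57 × 2.5) = 0.5 × 0.1080 = 0.0540

0.054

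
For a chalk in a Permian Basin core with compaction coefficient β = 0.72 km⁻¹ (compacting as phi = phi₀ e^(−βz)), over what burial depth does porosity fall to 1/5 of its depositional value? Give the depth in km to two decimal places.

phi/phi₀ = 1/5 ⇒ exp(−β·z) = 1/5 ⇒ z = ln(5) / β
z = 1.6094 / 0.72 = 2.235 km

2.24 km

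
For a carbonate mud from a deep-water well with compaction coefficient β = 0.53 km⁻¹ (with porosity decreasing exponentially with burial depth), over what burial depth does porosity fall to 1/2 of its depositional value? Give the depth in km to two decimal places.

phi/phi₀ = 1/2 ⇒ exp(−β·Z) = 1/2 ⇒ Z = ln(2) / β
Z = 0.6931 / 0.53 = 1.308 km

1.31 km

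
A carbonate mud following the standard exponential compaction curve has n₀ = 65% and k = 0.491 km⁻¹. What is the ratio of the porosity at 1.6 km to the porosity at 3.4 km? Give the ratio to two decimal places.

2.42

n(z₁)/n(z₂) = e^(−k·z₁)/e^(−k·z₂) = e^{k(z₂−z₁)}
= exp(0.491 × 1.8) = exp(0.8838) = 2.4201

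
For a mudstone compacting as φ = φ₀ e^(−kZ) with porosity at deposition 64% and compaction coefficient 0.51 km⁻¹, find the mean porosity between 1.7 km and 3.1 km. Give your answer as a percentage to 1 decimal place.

⟨φ⟩ = (1/(Z₂−Z₁)) ∫ φ₀ e^(−kZ) dZ = φ₀·(e^(−k·Z₁) − e^(−k·Z₂)) / (k·(Z₂−Z₁))
e^(−0.51×1.7) = 0.4202; e^(−0.51×3.1) = 0.2058
⟨φ⟩ = 0.64 × (0.4202 − 0.2058) / (0.51 × 1.4) = 0.64 × 0.3003 = 0.1922

19.2%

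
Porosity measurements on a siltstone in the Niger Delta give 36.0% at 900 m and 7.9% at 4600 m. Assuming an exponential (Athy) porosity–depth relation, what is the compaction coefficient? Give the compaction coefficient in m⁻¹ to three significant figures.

0.000410 m⁻¹

Working in km (1 km = 1000 m; k in km⁻¹ = k in m⁻¹ × 1000):
Athy: φ(Z) = φ₀ e^(−kZ) ⇒ φ₁/φ₂ = e^{k(Z₂−Z₁)} ⇒ k = ln(φ₁/φ₂)/(Z₂−Z₁)
k = ln(0.36/0.079) / (4.6 − 0.9) = ln(4.557) / 3.7 = 1.5167 / 3.7 = 0.4099 km⁻¹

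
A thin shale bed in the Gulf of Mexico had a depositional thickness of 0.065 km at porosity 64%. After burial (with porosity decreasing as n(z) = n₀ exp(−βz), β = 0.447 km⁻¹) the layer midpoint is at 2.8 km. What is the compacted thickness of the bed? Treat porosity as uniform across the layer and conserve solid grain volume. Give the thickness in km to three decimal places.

0.029 km

Porosity at 2.8 km: n = 0.64·exp(−0.447×2.8) = 0.1831
Solid-volume conservation: h(1−n) = h₀(1−n₀) ⇒ h = h₀·(1−n₀)/(1−n)
h = 0.065 × (1 − 0.64)/(1 − 0.1831) = 0.065 × 0.4407 = 0.0286 km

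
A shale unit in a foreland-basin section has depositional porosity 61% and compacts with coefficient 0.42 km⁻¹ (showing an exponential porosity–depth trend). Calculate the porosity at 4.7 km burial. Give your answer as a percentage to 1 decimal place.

8.5%

φ = φ₀·exp(−β·Z) = 0.61 × exp(−0.42 × 4.7) = 0.61 × exp(−1.974)
  = 0.61 × 0.1389 = 0.0847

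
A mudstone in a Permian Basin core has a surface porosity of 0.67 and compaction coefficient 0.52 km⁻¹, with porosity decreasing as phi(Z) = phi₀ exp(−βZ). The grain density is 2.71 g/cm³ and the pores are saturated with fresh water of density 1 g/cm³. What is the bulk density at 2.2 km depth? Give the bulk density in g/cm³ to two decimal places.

2.35 g/cm³

Porosity at depth: phi = 0.67·exp(−0.52×2.2) = 0.67×0.3185 = 0.2134
Bulk density: ρ_b = (1−phi)ρ_g + phi·ρ_f = 0.7866×2.71 + 0.2134×1
       = 2.132 + 0.213 = 2.345 g/cm³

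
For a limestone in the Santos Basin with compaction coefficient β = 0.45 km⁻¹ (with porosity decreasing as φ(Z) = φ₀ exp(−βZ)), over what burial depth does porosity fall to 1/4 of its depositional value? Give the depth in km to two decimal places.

φ/φ₀ = 1/4 ⇒ exp(−β·Z) = 1/4 ⇒ Z = ln(4) / β
Z = 1.3863 / 0.45 = 3.081 km

3.08 km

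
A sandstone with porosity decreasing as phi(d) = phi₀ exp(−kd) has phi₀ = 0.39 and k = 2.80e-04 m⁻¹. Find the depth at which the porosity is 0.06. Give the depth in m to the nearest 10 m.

6690 m

Working in km (1 km = 1000 m; k in km⁻¹ = k in m⁻¹ × 1000):
Invert Athy's law: d = ln(phi₀/phi) / k
d = ln(0.39/0.06) / 0.28 = ln(6.5) / 0.28 = 1.8718 / 0.28 = 6.685 km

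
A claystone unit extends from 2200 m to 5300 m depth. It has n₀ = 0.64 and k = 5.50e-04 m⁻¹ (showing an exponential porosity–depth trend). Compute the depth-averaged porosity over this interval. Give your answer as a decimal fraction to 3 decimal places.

0.092

Working in km (1 km = 1000 m; k in km⁻¹ = k in m⁻¹ × 1000):
⟨n⟩ = (1/(z₂−z₁)) ∫ n₀ e^(−kz) dz = n₀·(e^(−k·z₁) − e^(−k·z₂)) / (k·(z₂−z₁))
e^(−0.55×2.2) = 0.2982; e^(−0.55×5.3) = 0.0542
⟨n⟩ = 0.64 × (0.2982 − 0.0542) / (0.55 × 3.1) = 0.64 × 0.1431 = 0.0916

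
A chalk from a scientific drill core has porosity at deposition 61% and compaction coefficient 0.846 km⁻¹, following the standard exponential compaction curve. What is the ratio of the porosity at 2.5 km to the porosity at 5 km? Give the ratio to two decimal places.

8.29

φ(z₁)/φ(z₂) = e^(−k·z₁)/e^(−k·z₂) = e^{k(z₂−z₁)}
= exp(0.846 × 2.5) = exp(2.115) = 8.2896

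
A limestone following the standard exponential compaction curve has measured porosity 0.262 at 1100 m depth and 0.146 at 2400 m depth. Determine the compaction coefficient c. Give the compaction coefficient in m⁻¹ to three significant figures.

0.000450 m⁻¹

Working in km (1 km = 1000 m; c in km⁻¹ = c in m⁻¹ × 1000):
Athy: phi(d) = phi₀ e^(−cd) ⇒ phi₁/phi₂ = e^{c(d₂−d₁)} ⇒ c = ln(phi₁/phi₂)/(d₂−d₁)
c = ln(0.262/0.146) / (2.4 − 1.1) = ln(1.795) / 1.3 = 0.5847 / 1.3 = 0.4498 km⁻¹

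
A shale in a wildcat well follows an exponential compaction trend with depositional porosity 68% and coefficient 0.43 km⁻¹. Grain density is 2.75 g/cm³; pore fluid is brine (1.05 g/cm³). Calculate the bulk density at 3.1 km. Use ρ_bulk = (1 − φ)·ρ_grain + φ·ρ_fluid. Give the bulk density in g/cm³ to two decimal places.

2.45 g/cm³

Porosity at depth: n = 0.68·exp(−0.43×3.1) = 0.68×0.2637 = 0.1793
Bulk density: ρ_b = (1−n)ρ_g + n·ρ_f = 0.8207×2.75 + 0.1793×1.05
       = 2.257 + 0.188 = 2.445 g/cm³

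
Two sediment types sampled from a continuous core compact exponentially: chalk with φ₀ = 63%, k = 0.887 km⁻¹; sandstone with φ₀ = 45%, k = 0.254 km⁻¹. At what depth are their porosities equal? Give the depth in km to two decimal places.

Set φ₀ₐ e^(−kₐZ) = φ₀ᵦ e^(−kᵦZ) ⇒ ln(φ₀ₐ/φ₀ᵦ) = (kₐ − kᵦ)·Z
Z = ln(0.63/0.45) / (0.887 − 0.254) = 0.3365 / 0.633 = 0.532 km

0.53 km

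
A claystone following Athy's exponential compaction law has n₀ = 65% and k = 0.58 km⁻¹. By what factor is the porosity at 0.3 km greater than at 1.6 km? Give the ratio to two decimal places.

2.13

n(Z₁)/n(Z₂) = e^(−k·Z₁)/e^(−k·Z₂) = e^{k(Z₂−Z₁)}
= exp(0.58 × 1.3) = exp(0.754) = 2.1255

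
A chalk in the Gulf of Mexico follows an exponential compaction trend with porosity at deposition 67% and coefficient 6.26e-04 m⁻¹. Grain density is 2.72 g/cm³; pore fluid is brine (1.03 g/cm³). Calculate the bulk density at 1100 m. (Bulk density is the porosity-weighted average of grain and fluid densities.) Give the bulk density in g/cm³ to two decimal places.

2.15 g/cm³

Working in km (1 km = 1000 m; c in km⁻¹ = c in m⁻¹ × 1000):
Porosity at depth: phi = 0.67·exp(−0.626×1.1) = 0.67×0.5023 = 0.3365
Bulk density: ρ_b = (1−phi)ρ_g + phi·ρ_f = 0.6635×2.72 + 0.3365×1.03
       = 1.805 + 0.347 = 2.151 g/cm³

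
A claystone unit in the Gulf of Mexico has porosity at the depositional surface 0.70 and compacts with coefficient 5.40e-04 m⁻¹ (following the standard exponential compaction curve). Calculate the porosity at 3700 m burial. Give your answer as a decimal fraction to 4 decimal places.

0.0949

Working in km (1 km = 1000 m; c in km⁻¹ = c in m⁻¹ × 1000):
phi = phi₀·exp(−c·Z) = 0.7 × exp(−0.54 × 3.7) = 0.7 × exp(−1.998)
  = 0.7 × 0.1356 = 0.0949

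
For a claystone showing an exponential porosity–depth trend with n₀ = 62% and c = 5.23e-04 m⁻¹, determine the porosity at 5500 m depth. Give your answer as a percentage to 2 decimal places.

3.49%

Working in km (1 km = 1000 m; c in km⁻¹ = c in m⁻¹ × 1000):
n = n₀·exp(−c·d) = 0.62 × exp(−0.523 × 5.5) = 0.62 × exp(−2.877)
  = 0.62 × 0.0563 = 0.0349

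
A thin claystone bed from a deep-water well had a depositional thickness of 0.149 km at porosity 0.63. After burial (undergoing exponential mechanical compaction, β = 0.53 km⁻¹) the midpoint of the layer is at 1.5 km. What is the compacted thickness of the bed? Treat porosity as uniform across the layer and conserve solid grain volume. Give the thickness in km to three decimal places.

0.077 km

Porosity at 1.5 km: φ = 0.63·exp(−0.53×1.5) = 0.2845
Solid-volume conservation: h(1−φ) = h₀(1−φ₀) ⇒ h = h₀·(1−φ₀)/(1−φ)
h = 0.149 × (1 − 0.63)/(1 − 0.2845) = 0.149 × 0.5171 = 0.0771 km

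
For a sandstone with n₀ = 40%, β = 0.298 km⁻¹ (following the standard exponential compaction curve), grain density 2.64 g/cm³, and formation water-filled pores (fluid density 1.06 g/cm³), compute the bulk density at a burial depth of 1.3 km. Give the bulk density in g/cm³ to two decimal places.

2.21 g/cm³

Porosity at depth: n = 0.4·exp(−0.298×1.3) = 0.4×0.6788 = 0.2715
Bulk density: ρ_b = (1−n)ρ_g + n·ρ_f = 0.7285×2.64 + 0.2715×1.06
       = 1.923 + 0.288 = 2.211 g/cm³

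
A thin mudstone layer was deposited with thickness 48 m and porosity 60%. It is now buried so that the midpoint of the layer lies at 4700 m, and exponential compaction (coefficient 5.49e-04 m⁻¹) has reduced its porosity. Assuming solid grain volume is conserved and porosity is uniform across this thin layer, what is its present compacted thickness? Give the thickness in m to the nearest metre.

20 m

Working in km (1 km = 1000 m; k in km⁻¹ = k in m⁻¹ × 1000):
Porosity at 4.7 km: phi = 0.6·exp(−0.549×4.7) = 0.0455
Solid-volume conservation: h(1−phi) = h₀(1−phi₀) ⇒ h = h₀·(1−phi₀)/(1−phi)
h = 0.048 × (1 − 0.6)/(1 − 0.0455) = 0.048 × 0.4190 = 0.0201 km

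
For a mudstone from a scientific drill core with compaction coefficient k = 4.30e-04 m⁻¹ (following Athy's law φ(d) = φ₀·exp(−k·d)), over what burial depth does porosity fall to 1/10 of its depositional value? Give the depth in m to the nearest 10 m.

Working in km (1 km = 1000 m; k in km⁻¹ = k in m⁻¹ × 1000):
φ/φ₀ = 1/10 ⇒ exp(−k·d) = 1/10 ⇒ d = ln(10) / k
d = 2.3026 / 0.43 = 5.355 km

5350 m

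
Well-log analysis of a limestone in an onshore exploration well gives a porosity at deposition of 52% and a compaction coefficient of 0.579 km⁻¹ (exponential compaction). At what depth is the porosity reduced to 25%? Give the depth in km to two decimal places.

1.26 km

Invert Athy's law: z = ln(n₀/n) / β
z = ln(0.52/0.25) / 0.579 = ln(2.08) / 0.579 = 0.7324 / 0.579 = 1.265 km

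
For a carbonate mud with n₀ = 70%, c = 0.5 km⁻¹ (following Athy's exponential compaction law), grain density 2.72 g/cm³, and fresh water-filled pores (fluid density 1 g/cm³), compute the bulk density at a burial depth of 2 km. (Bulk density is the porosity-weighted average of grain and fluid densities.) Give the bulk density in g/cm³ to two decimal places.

Porosity at depth: n = 0.7·exp(−0.5×2) = 0.7×0.3679 = 0.2575
Bulk density: ρ_b = (1−n)ρ_g + n·ρ_f = 0.7425×2.72 + 0.2575×1
       = 2.020 + 0.258 = 2.277 g/cm³

2.28 g/cm³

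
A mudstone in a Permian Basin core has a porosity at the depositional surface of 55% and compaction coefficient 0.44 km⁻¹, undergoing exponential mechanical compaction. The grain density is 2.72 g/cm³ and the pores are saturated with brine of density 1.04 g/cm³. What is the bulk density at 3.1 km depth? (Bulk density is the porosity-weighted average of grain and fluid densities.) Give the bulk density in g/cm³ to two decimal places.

2.48 g/cm³

Porosity at depth: φ = 0.55·exp(−0.44×3.1) = 0.55×0.2556 = 0.1406
Bulk density: ρ_b = (1−φ)ρ_g + φ·ρ_f = 0.8594×2.72 + 0.1406×1.04
       = 2.338 + 0.146 = 2.484 g/cm³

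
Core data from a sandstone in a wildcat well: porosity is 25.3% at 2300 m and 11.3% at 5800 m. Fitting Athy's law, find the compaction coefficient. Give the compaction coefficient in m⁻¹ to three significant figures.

0.000230 m⁻¹

Working in km (1 km = 1000 m; c in km⁻¹ = c in m⁻¹ × 1000):
Athy: phi(d) = phi₀ e^(−cd) ⇒ phi₁/phi₂ = e^{c(d₂−d₁)} ⇒ c = ln(phi₁/phi₂)/(d₂−d₁)
c = ln(0.253/0.113) / (5.8 − 2.3) = ln(2.239) / 3.5 = 0.8060 / 3.5 = 0.2303 km⁻¹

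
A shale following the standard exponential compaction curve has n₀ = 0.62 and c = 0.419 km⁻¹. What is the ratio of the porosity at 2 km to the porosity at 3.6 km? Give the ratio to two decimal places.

n(z₁)/n(z₂) = e^(−c·z₁)/e^(−c·z₂) = e^{c(z₂−z₁)}
= exp(0.419 × 1.6) = exp(0.6704) = 1.9550

1.96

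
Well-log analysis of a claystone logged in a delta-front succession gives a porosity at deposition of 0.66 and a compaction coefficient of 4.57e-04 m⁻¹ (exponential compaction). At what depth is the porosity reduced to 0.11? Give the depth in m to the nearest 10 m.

Working in km (1 km = 1000 m; β in km⁻¹ = β in m⁻¹ × 1000):
Invert Athy's law: Z = ln(phi₀/phi) / β
Z = ln(0.66/0.11) / 0.457 = ln(6) / 0.457 = 1.7918 / 0.457 = 3.921 km

3920 m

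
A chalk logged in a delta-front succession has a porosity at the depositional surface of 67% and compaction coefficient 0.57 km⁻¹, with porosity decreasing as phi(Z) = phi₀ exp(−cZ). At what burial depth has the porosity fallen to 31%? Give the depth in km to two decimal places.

Invert Athy's law: Z = ln(phi₀/phi) / c
Z = ln(0.67/0.31) / 0.57 = ln(2.161) / 0.57 = 0.7707 / 0.57 = 1.352 km

1.35 km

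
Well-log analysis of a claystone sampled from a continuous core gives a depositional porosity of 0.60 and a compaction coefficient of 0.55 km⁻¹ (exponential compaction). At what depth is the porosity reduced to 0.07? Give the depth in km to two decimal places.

Invert Athy's law: Z = ln(n₀/n) / k
Z = ln(0.6/0.07) / 0.55 = ln(8.571) / 0.55 = 2.1484 / 0.55 = 3.906 km

3.91 km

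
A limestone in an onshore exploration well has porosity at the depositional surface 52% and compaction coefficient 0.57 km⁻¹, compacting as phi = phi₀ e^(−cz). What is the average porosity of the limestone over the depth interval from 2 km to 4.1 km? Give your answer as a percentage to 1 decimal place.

⟨phi⟩ = (1/(z₂−z₁)) ∫ phi₀ e^(−cz) dz = phi₀·(e^(−c·z₁) − e^(−c·z₂)) / (c·(z₂−z₁))
e^(−0.57×2) = 0.3198; e^(−0.57×4.1) = 0.0966
⟨phi⟩ = 0.52 × (0.3198 − 0.0966) / (0.57 × 2.1) = 0.52 × 0.1865 = 0.0970

9.7%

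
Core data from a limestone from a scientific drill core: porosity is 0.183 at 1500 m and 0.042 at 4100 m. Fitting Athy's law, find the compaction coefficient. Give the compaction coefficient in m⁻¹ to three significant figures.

0.000566 m⁻¹

Working in km (1 km = 1000 m; c in km⁻¹ = c in m⁻¹ × 1000):
Athy: phi(d) = phi₀ e^(−cd) ⇒ phi₁/phi₂ = e^{c(d₂−d₁)} ⇒ c = ln(phi₁/phi₂)/(d₂−d₁)
c = ln(0.183/0.042) / (4.1 − 1.5) = ln(4.357) / 2.6 = 1.4718 / 2.6 = 0.5661 km⁻¹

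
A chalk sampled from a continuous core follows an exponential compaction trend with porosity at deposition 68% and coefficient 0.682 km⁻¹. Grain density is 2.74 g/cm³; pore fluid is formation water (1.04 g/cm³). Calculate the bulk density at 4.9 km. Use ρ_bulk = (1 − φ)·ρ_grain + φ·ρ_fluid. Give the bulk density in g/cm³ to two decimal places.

Porosity at depth: φ = 0.68·exp(−0.682×4.9) = 0.68×0.0354 = 0.0241
Bulk density: ρ_b = (1−φ)ρ_g + φ·ρ_f = 0.9759×2.74 + 0.0241×1.04
       = 2.674 + 0.025 = 2.699 g/cm³

2.70 g/cm³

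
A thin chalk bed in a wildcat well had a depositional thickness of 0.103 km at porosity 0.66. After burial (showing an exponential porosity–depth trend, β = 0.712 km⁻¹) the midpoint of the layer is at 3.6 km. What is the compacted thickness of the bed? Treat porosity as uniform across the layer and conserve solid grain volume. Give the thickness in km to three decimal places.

Porosity at 3.6 km: phi = 0.66·exp(−0.712×3.6) = 0.0509
Solid-volume conservation: h(1−phi) = h₀(1−phi₀) ⇒ h = h₀·(1−phi₀)/(1−phi)
h = 0.103 × (1 − 0.66)/(1 − 0.0509) = 0.103 × 0.3582 = 0.0369 km

0.037 km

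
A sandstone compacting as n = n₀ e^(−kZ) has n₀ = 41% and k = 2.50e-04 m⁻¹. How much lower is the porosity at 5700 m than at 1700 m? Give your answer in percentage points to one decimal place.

16.9 percentage points

Working in km (1 km = 1000 m; k in km⁻¹ = k in m⁻¹ × 1000):
n(1.7) = 0.41·e^(−0.25×1.7) = 0.2680
n(5.7) = 0.41·e^(−0.25×5.7) = 0.0986
Δn = 0.2680 − 0.0986 = 0.1694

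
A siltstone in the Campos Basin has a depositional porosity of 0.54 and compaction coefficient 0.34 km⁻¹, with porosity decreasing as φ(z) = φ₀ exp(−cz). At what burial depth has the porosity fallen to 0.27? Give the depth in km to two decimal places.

Invert Athy's law: z = ln(φ₀/φ) / c
z = ln(0.54/0.27) / 0.34 = ln(2) / 0.34 = 0.6931 / 0.34 = 2.039 km

2.04 km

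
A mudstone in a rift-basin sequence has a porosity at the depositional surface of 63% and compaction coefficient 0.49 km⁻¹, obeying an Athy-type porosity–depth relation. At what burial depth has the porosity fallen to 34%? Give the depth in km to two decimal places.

Invert Athy's law: z = ln(φ₀/φ) / k
z = ln(0.63/0.34) / 0.49 = ln(1.853) / 0.49 = 0.6168 / 0.49 = 1.259 km

1.26 km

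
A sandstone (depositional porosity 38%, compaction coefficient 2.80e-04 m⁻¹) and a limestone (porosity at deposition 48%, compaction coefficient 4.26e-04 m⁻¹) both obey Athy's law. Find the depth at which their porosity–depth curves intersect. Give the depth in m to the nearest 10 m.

1600 m

Working in km (1 km = 1000 m; β in km⁻¹ = β in m⁻¹ × 1000):
Set phi₀ₐ e^(−βₐd) = phi₀ᵦ e^(−βᵦd) ⇒ ln(phi₀ₐ/phi₀ᵦ) = (βₐ − βᵦ)·d
d = ln(0.38/0.48) / (0.28 − 0.426) = -0.2336 / -0.146 = 1.600 km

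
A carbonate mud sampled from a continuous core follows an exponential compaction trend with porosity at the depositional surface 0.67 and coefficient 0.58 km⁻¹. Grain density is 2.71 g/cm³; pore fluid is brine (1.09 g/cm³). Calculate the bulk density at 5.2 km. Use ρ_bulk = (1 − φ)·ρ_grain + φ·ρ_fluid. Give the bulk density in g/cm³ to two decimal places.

Porosity at depth: n = 0.67·exp(−0.58×5.2) = 0.67×0.0490 = 0.0328
Bulk density: ρ_b = (1−n)ρ_g + n·ρ_f = 0.9672×2.71 + 0.0328×1.09
       = 2.621 + 0.036 = 2.657 g/cm³

2.66 g/cm³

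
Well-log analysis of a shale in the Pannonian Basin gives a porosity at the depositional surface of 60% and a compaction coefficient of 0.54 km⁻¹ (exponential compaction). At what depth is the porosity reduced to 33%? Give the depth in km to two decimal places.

1.11 km

Invert Athy's law: Z = ln(phi₀/phi) / k
Z = ln(0.6/0.33) / 0.54 = ln(1.818) / 0.54 = 0.5978 / 0.54 = 1.107 km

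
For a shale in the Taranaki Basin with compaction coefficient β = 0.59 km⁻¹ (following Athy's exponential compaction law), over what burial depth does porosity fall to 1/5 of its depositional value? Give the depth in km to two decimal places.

2.73 km

φ/φ₀ = 1/5 ⇒ exp(−β·Z) = 1/5 ⇒ Z = ln(5) / β
Z = 1.6094 / 0.59 = 2.728 km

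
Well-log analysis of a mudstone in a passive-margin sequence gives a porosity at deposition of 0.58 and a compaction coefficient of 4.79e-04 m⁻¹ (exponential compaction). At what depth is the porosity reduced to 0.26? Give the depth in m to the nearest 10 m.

Working in km (1 km = 1000 m; k in km⁻¹ = k in m⁻¹ × 1000):
Invert Athy's law: d = ln(phi₀/phi) / k
d = ln(0.58/0.26) / 0.479 = ln(2.231) / 0.479 = 0.8023 / 0.479 = 1.675 km

1680 m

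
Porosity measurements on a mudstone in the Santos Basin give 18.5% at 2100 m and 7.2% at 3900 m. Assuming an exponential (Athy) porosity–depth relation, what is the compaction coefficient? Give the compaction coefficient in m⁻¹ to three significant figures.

0.000524 m⁻¹

Working in km (1 km = 1000 m; β in km⁻¹ = β in m⁻¹ × 1000):
Athy: n(z) = n₀ e^(−βz) ⇒ n₁/n₂ = e^{β(z₂−z₁)} ⇒ β = ln(n₁/n₂)/(z₂−z₁)
β = ln(0.185/0.072) / (3.9 − 2.1) = ln(2.569) / 1.8 = 0.9437 / 1.8 = 0.5243 km⁻¹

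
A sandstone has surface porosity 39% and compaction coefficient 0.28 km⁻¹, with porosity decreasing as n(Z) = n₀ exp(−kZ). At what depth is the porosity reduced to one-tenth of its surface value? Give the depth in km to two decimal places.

8.22 km

n/n₀ = 1/10 ⇒ exp(−k·Z) = 1/10 ⇒ Z = ln(10) / k
Z = 2.3026 / 0.28 = 8.224 km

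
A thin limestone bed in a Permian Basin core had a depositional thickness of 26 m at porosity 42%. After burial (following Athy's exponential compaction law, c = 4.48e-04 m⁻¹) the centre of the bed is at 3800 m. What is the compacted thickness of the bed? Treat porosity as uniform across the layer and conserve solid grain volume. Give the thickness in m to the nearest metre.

Working in km (1 km = 1000 m; c in km⁻¹ = c in m⁻¹ × 1000):
Porosity at 3.8 km: n = 0.42·exp(−0.448×3.8) = 0.0765
Solid-volume conservation: h(1−n) = h₀(1−n₀) ⇒ h = h₀·(1−n₀)/(1−n)
h = 0.026 × (1 − 0.42)/(1 − 0.0765) = 0.026 × 0.6281 = 0.0163 km

16 m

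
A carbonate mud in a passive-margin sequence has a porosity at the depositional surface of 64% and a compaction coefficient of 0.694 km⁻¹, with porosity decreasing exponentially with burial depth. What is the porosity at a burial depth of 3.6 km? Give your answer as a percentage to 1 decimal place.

φ = φ₀·exp(−k·d) = 0.64 × exp(−0.694 × 3.6) = 0.64 × exp(−2.498)
  = 0.64 × 0.0822 = 0.0526

5.3%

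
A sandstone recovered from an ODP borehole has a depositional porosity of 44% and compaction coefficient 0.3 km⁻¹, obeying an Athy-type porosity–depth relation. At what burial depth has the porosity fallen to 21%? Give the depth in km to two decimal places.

Invert Athy's law: Z = ln(n₀/n) / k
Z = ln(0.44/0.21) / 0.3 = ln(2.095) / 0.3 = 0.7397 / 0.3 = 2.466 km

2.47 km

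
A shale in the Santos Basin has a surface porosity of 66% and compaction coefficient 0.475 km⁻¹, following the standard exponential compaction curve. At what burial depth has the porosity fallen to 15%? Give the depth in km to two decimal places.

3.12 km

Invert Athy's law: z = ln(n₀/n) / β
z = ln(0.66/0.15) / 0.475 = ln(4.4) / 0.475 = 1.4816 / 0.475 = 3.119 km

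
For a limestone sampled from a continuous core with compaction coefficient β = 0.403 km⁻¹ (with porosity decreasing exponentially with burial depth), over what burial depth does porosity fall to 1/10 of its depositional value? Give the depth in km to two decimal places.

n/n₀ = 1/10 ⇒ exp(−β·z) = 1/10 ⇒ z = ln(10) / β
z = 2.3026 / 0.403 = 5.714 km

5.71 km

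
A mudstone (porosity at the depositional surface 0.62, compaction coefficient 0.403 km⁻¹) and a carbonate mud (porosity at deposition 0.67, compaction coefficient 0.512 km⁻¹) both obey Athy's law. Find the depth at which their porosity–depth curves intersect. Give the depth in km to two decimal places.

Set phi₀ₐ e^(−βₐz) = phi₀ᵦ e^(−βᵦz) ⇒ ln(phi₀ₐ/phi₀ᵦ) = (βₐ − βᵦ)·z
z = ln(0.62/0.67) / (0.403 − 0.512) = -0.0776 / -0.109 = 0.712 km

0.71 km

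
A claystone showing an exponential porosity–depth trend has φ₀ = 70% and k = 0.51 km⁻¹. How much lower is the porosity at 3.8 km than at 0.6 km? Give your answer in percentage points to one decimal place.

φ(0.6) = 0.7·e^(−0.51×0.6) = 0.5155
φ(3.8) = 0.7·e^(−0.51×3.8) = 0.1008
Δφ = 0.5155 − 0.1008 = 0.4147

41.5 percentage points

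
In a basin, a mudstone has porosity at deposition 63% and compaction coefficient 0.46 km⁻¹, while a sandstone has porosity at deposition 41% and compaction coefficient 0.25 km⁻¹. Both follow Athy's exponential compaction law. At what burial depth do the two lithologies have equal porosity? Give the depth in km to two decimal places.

Set φ₀ₐ e^(−kₐd) = φ₀ᵦ e^(−kᵦd) ⇒ ln(φ₀ₐ/φ₀ᵦ) = (kₐ − kᵦ)·d
d = ln(0.63/0.41) / (0.46 − 0.25) = 0.4296 / 0.21 = 2.046 km

2.05 km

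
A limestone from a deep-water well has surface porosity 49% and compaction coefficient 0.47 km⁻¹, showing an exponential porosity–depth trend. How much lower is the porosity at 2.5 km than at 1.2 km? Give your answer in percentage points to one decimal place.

12.7 percentage points

φ(1.2) = 0.49·e^(−0.47×1.2) = 0.2788
φ(2.5) = 0.49·e^(−0.47×2.5) = 0.1513
Δφ = 0.2788 − 0.1513 = 0.1275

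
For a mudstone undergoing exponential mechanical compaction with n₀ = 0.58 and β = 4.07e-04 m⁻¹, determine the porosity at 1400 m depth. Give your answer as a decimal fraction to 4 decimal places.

0.3281

Working in km (1 km = 1000 m; β in km⁻¹ = β in m⁻¹ × 1000):
n = n₀·exp(−β·Z) = 0.58 × exp(−0.407 × 1.4) = 0.58 × exp(−0.5698)
  = 0.58 × 0.5656 = 0.3281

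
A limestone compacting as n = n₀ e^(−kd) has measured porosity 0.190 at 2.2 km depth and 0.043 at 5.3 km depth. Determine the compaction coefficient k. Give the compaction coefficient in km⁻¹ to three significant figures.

0.479 km⁻¹

Athy: n(d) = n₀ e^(−kd) ⇒ n₁/n₂ = e^{k(d₂−d₁)} ⇒ k = ln(n₁/n₂)/(d₂−d₁)
k = ln(0.19/0.043) / (5.3 − 2.2) = ln(4.419) / 3.1 = 1.4858 / 3.1 = 0.4793 km⁻¹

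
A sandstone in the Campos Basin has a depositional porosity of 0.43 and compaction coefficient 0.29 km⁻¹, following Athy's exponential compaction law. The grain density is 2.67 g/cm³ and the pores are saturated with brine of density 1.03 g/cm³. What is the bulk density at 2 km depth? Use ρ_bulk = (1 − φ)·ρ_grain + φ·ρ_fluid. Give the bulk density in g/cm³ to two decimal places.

Porosity at depth: φ = 0.43·exp(−0.29×2) = 0.43×0.5599 = 0.2408
Bulk density: ρ_b = (1−φ)ρ_g + φ·ρ_f = 0.7592×2.67 + 0.2408×1.03
       = 2.027 + 0.248 = 2.275 g/cm³

2.28 g/cm³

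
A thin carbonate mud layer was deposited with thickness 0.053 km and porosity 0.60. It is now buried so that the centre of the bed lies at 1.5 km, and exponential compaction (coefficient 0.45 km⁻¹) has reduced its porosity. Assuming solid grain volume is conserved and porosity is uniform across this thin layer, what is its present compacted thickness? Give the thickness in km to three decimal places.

0.031 km

Porosity at 1.5 km: phi = 0.6·exp(−0.45×1.5) = 0.3055
Solid-volume conservation: h(1−phi) = h₀(1−phi₀) ⇒ h = h₀·(1−phi₀)/(1−phi)
h = 0.053 × (1 − 0.6)/(1 − 0.3055) = 0.053 × 0.5759 = 0.0305 km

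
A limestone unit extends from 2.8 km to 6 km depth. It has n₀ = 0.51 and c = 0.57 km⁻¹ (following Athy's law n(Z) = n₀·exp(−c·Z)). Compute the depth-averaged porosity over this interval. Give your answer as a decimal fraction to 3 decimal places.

0.048

⟨n⟩ = (1/(Z₂−Z₁)) ∫ n₀ e^(−cZ) dZ = n₀·(e^(−c·Z₁) − e^(−c·Z₂)) / (c·(Z₂−Z₁))
e^(−0.57×2.8) = 0.2027; e^(−0.57×6) = 0.0327
⟨n⟩ = 0.51 × (0.2027 − 0.0327) / (0.57 × 3.2) = 0.51 × 0.0932 = 0.0475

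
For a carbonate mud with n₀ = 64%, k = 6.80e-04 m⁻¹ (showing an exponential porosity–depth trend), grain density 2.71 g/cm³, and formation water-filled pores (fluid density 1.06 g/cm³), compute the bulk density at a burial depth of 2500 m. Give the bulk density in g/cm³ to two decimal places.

Working in km (1 km = 1000 m; k in km⁻¹ = k in m⁻¹ × 1000):
Porosity at depth: n = 0.64·exp(−0.68×2.5) = 0.64×0.1827 = 0.1169
Bulk density: ρ_b = (1−n)ρ_g + n·ρ_f = 0.8831×2.71 + 0.1169×1.06
       = 2.393 + 0.124 = 2.517 g/cm³

2.52 g/cm³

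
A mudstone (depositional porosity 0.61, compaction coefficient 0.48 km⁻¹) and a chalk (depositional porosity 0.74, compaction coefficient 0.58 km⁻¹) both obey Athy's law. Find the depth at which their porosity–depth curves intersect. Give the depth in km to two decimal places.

1.93 km

Set n₀ₐ e^(−kₐd) = n₀ᵦ e^(−kᵦd) ⇒ ln(n₀ₐ/n₀ᵦ) = (kₐ − kᵦ)·d
d = ln(0.61/0.74) / (0.48 − 0.58) = -0.1932 / -0.1 = 1.932 km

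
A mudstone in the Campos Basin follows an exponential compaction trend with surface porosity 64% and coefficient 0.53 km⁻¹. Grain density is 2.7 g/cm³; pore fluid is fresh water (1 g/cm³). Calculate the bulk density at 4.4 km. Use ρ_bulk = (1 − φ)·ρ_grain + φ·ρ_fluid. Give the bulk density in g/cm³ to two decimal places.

2.59 g/cm³

Porosity at depth: n = 0.64·exp(−0.53×4.4) = 0.64×0.0971 = 0.0621
Bulk density: ρ_b = (1−n)ρ_g + n·ρ_f = 0.9379×2.7 + 0.0621×1
       = 2.532 + 0.062 = 2.594 g/cm³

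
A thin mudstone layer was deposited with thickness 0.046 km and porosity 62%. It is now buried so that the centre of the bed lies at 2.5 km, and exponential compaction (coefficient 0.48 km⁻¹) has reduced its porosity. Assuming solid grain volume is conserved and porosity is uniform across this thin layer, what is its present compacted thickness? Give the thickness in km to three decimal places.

0.021 km

Porosity at 2.5 km: φ = 0.62·exp(−0.48×2.5) = 0.1867
Solid-volume conservation: h(1−φ) = h₀(1−φ₀) ⇒ h = h₀·(1−φ₀)/(1−φ)
h = 0.046 × (1 − 0.62)/(1 − 0.1867) = 0.046 × 0.4673 = 0.0215 km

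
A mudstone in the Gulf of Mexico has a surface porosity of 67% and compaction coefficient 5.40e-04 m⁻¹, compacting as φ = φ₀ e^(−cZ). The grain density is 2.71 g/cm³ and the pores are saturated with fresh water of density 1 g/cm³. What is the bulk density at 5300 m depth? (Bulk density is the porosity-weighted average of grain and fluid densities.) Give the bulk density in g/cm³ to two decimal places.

Working in km (1 km = 1000 m; c in km⁻¹ = c in m⁻¹ × 1000):
Porosity at depth: φ = 0.67·exp(−0.54×5.3) = 0.67×0.0572 = 0.0383
Bulk density: ρ_b = (1−φ)ρ_g + φ·ρ_f = 0.9617×2.71 + 0.0383×1
       = 2.606 + 0.038 = 2.645 g/cm³

2.64 g/cm³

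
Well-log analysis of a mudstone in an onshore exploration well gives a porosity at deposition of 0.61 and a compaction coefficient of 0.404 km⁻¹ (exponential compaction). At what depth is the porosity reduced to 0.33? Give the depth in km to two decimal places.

Invert Athy's law: z = ln(phi₀/phi) / β
z = ln(0.61/0.33) / 0.404 = ln(1.848) / 0.404 = 0.6144 / 0.404 = 1.521 km

1.52 km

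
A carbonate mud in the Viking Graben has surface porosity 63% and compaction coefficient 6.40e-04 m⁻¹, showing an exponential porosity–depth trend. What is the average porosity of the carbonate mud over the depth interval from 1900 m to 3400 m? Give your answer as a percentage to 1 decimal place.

12.0%

Working in km (1 km = 1000 m; β in km⁻¹ = β in m⁻¹ × 1000):
⟨n⟩ = (1/(d₂−d₁)) ∫ n₀ e^(−βd) dd = n₀·(e^(−β·d₁) − e^(−β·d₂)) / (β·(d₂−d₁))
e^(−0.64×1.9) = 0.2964; e^(−0.64×3.4) = 0.1135
⟨n⟩ = 0.63 × (0.2964 − 0.1135) / (0.64 × 1.5) = 0.63 × 0.1905 = 0.1200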